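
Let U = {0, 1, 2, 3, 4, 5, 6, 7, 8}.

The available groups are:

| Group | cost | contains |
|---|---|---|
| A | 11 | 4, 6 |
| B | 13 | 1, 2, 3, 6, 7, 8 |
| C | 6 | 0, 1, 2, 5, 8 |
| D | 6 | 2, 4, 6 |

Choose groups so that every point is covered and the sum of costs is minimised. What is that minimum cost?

B, C, D together cover every point (B ∪ C ∪ D = {0, 1, 2, 3, 4, 5, 6, 7, 8}); total cost 13 + 6 + 6 = 25.
No covering selection has total cost below 25.

25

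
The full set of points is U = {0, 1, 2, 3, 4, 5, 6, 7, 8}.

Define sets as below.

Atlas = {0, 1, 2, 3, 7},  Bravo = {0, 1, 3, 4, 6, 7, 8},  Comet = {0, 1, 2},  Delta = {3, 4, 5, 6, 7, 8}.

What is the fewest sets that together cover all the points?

Take {Atlas, Delta}. Their union is {0, 1, 2, 3, 4, 5, 6, 7, 8}, which is all 9 points.
No single set has all 9 points (the largest, Bravo, has 7), so 2 is optimal.

2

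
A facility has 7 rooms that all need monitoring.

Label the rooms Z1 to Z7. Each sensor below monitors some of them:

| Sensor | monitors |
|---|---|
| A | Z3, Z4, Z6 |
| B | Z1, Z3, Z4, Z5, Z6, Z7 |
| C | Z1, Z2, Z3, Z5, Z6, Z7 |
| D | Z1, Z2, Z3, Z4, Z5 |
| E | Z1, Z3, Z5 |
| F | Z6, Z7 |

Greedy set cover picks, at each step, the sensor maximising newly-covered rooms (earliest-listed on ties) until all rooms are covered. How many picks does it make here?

2

Greedy: pick B (covers 6 new) → pick C (covers 1 new). Total picks: 2.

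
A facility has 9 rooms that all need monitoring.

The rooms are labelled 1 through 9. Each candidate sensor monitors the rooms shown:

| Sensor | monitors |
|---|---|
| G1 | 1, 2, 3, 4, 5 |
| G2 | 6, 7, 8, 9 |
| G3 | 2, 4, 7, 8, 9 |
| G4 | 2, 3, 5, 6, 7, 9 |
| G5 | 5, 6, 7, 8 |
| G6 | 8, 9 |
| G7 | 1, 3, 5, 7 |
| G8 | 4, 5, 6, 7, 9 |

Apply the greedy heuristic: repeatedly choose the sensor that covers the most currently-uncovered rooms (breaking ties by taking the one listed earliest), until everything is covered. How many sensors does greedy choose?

3

Greedy: pick G4 (covers 6 new) → pick G1 (covers 2 new) → pick G2 (covers 1 new). Total picks: 3.
(The true minimum cover uses only 2 sensors, so greedy is not optimal here.)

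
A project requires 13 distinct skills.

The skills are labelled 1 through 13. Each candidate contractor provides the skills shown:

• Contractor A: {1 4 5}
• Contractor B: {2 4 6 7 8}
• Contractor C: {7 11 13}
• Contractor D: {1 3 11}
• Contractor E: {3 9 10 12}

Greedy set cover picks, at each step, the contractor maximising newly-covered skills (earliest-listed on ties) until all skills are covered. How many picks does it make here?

4

Greedy: pick B (covers 5 new) → pick E (covers 4 new) → pick A (covers 2 new) → pick C (covers 2 new). Total picks: 4.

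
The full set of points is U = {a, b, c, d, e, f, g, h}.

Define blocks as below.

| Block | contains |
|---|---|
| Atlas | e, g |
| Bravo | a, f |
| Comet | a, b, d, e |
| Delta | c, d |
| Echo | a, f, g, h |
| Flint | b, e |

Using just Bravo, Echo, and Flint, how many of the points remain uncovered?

Union of Bravo, Echo, Flint = {a, b, e, f, g, h}.
Not covered: c, d — 2 points.

2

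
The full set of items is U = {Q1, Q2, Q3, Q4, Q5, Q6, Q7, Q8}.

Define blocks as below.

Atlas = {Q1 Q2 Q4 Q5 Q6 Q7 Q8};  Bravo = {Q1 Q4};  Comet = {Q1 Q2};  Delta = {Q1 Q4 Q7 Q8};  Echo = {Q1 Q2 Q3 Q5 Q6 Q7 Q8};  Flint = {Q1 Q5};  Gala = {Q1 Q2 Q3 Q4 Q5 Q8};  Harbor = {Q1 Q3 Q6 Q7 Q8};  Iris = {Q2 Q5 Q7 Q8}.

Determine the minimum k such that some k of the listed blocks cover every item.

2

Gala and Harbor together: Gala ∪ Harbor = {Q1, Q2, Q3, Q4, Q5, Q6, Q7, Q8} — every item is covered.
No single block has all 8 items (the largest, Atlas, has 7), so 2 is optimal.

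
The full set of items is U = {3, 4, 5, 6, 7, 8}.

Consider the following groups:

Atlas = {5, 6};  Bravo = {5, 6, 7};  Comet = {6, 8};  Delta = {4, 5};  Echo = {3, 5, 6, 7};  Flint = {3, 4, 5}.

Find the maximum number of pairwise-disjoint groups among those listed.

Comet, Delta are pairwise disjoint (Comet={6,8}; Delta={4,5}).
Every remaining group overlaps one of these, and no 3 of the listed groups are pairwise disjoint, so 2 is the maximum.

2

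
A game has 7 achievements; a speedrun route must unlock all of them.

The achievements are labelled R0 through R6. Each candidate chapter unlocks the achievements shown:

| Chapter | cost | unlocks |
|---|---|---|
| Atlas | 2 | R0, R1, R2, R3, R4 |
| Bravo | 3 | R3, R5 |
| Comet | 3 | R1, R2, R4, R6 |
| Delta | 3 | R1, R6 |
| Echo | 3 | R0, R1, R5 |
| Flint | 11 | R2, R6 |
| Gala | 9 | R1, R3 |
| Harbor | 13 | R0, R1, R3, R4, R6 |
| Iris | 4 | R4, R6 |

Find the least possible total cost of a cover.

8

Atlas, Bravo, Delta together cover every achievement (Atlas ∪ Bravo ∪ Delta = {R0, R1, R2, R3, R4, R5, R6}); total cost 2 + 3 + 3 = 8.
No covering selection has total cost below 8.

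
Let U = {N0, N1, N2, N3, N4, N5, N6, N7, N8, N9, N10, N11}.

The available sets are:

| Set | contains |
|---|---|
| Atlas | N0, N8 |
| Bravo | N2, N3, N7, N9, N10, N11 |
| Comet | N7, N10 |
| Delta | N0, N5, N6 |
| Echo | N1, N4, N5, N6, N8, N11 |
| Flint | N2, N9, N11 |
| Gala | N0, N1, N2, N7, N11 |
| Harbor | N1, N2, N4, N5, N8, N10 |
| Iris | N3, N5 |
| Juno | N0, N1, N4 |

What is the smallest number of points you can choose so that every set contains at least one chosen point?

4

H = {N0, N2, N5, N7} meets every set (each contains at least one member of H), and |H| = 4.
The sets Comet, Flint, Iris, Juno are pairwise disjoint, so any hitting set needs a separate point for each — at least 4. Hence 4 is optimal.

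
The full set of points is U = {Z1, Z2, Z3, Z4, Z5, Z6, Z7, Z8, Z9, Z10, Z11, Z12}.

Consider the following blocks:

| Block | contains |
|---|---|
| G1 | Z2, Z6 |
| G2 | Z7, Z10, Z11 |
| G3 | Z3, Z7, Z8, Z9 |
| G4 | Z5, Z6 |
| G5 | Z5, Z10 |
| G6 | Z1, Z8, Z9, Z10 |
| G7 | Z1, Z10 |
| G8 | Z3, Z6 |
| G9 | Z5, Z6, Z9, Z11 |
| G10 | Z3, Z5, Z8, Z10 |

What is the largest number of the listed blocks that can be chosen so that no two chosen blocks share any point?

3

G3, G4, G7 are pairwise disjoint (G3={Z3,Z7,Z8,Z9}; G4={Z5,Z6}; G7={Z1,Z10}).
Every remaining block overlaps one of these, and no 4 of the listed blocks are pairwise disjoint, so 3 is the maximum.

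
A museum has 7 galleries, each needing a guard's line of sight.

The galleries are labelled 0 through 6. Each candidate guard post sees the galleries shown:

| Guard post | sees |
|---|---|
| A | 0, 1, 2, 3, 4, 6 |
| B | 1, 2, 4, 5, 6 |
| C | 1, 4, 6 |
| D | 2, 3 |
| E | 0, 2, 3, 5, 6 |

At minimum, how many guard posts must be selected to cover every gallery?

2

Take {A, E}. Their union is {0, 1, 2, 3, 4, 5, 6}, which is all 7 galleries.
No single guard post has all 7 galleries (the largest, A, has 6), so 2 is optimal.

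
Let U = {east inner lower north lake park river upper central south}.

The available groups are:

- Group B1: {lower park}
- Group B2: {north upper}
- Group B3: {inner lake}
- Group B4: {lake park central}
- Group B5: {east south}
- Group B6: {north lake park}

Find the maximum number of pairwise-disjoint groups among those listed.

4

B1, B2, B3, B5 are pairwise disjoint (B1={lower,park}; B2={north,upper}; B3={inner,lake}; B5={east,south}).
Every remaining group overlaps one of these, and no 5 of the listed groups are pairwise disjoint, so 4 is the maximum.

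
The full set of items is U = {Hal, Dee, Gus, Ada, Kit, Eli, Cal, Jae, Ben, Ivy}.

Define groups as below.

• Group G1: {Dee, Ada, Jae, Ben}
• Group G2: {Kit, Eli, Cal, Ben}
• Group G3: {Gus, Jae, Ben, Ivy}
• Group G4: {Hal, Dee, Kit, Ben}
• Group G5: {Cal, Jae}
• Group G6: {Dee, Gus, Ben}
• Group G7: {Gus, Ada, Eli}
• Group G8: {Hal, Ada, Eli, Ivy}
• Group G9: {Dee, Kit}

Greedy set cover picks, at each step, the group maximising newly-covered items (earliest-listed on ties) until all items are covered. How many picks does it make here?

Greedy: pick G1 (covers 4 new) → pick G2 (covers 3 new) → pick G3 (covers 2 new) → pick G4 (covers 1 new). Total picks: 4.

4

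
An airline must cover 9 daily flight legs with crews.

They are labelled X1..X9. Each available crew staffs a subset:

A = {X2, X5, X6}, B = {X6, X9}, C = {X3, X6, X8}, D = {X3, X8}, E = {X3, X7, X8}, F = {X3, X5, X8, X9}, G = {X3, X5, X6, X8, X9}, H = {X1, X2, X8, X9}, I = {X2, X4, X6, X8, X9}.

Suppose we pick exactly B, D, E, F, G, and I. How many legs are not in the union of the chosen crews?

1

Union of B, D, E, F, G, I = {X2, X3, X4, X5, X6, X7, X8, X9}.
Not covered: X1 — 1 leg.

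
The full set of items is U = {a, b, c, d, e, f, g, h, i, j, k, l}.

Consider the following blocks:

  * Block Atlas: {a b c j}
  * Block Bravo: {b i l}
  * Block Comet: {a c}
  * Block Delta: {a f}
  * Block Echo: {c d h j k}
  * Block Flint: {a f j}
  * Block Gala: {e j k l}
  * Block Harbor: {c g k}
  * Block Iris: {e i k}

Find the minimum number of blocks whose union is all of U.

Bravo and Delta and Echo and Gala and Harbor together: Bravo ∪ Delta ∪ Echo ∪ Gala ∪ Harbor = {a, b, c, d, e, f, g, h, i, j, k, l} — every item is covered.
No 4 of the 9 blocks cover everything (all 126 combinations miss at least one item), so 5 is optimal.

5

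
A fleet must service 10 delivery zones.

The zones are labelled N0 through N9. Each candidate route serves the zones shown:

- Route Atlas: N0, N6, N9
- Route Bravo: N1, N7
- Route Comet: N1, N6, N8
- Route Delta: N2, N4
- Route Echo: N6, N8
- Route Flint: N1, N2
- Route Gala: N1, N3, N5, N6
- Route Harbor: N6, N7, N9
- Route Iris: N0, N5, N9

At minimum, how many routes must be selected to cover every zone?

Take {Atlas, Bravo, Comet, Delta, Gala}. Their union is {N0, N1, N2, N3, N4, N5, N6, N7, N8, N9}, which is all 10 zones.
No 4 of the 9 routes cover everything (all 126 combinations miss at least one zone), so 5 is optimal.

5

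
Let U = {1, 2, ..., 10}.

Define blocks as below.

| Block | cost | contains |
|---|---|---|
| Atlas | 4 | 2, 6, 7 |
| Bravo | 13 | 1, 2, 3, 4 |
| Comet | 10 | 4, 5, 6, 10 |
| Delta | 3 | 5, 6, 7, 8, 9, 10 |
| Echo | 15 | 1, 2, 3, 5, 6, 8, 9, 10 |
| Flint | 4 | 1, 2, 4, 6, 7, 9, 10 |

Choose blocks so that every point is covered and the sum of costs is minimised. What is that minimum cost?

Bravo, Delta together cover every point (Bravo ∪ Delta = {1, 2, 3, 4, 5, 6, 7, 8, 9, 10}); total cost 13 + 3 = 16.
The greedy pick Delta, Flint, Bravo costs 20; no covering selection beats 16.

16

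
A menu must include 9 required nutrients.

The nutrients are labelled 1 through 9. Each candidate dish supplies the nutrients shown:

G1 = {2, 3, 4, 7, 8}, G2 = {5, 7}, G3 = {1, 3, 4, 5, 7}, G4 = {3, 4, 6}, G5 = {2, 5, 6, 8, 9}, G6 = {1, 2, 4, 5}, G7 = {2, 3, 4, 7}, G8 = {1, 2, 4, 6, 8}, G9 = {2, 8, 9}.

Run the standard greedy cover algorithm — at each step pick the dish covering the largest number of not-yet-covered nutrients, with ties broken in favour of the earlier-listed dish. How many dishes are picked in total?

Greedy: pick G1 (covers 5 new) → pick G5 (covers 3 new) → pick G3 (covers 1 new). Total picks: 3.
(The true minimum cover uses only 2 dishes, so greedy is not optimal here.)

3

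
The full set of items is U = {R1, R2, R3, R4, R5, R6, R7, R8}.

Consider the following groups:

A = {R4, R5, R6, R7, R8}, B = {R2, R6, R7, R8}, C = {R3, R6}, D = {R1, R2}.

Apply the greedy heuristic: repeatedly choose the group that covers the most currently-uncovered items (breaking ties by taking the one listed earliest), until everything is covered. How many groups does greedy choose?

3

Greedy: pick A (covers 5 new) → pick D (covers 2 new) → pick C (covers 1 new). Total picks: 3.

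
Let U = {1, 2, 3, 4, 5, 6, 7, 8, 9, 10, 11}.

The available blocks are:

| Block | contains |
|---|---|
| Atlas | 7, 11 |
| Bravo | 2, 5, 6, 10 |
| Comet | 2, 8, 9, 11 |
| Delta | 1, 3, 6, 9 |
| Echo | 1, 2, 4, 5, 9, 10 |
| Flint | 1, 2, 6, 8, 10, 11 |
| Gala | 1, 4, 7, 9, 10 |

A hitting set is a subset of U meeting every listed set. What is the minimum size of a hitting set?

3

H = {2, 6, 7} meets every block (each contains at least one member of H), and |H| = 3.
No choice of 2 points meets every block, so 3 is the minimum.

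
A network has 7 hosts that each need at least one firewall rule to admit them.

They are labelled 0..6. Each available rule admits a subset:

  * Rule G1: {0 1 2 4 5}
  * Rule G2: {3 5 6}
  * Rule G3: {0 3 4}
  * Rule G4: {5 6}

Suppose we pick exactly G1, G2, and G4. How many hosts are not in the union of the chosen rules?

0

Union of G1, G2, G4 = {0, 1, 2, 3, 4, 5, 6} — that's every host, so 0 are uncovered.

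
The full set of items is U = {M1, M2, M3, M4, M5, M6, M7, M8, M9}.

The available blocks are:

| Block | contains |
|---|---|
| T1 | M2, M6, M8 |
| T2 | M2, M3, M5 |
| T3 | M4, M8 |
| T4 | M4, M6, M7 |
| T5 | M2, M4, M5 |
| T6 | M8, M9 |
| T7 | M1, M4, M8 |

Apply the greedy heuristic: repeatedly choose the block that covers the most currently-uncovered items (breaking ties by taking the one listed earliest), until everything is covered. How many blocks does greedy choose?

Greedy: pick T1 (covers 3 new) → pick T2 (covers 2 new) → pick T4 (covers 2 new) → pick T6 (covers 1 new) → pick T7 (covers 1 new). Total picks: 5.
(The true minimum cover uses only 4 blocks, so greedy is not optimal here.)

5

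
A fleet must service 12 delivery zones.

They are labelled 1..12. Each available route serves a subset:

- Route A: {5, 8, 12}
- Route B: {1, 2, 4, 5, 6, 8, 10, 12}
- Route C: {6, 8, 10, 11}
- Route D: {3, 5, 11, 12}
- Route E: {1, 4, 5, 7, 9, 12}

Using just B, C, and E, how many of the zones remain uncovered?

1

Union of B, C, E = {1, 2, 4, 5, 6, 7, 8, 9, 10, 11, 12}.
Not covered: 3 — 1 zone.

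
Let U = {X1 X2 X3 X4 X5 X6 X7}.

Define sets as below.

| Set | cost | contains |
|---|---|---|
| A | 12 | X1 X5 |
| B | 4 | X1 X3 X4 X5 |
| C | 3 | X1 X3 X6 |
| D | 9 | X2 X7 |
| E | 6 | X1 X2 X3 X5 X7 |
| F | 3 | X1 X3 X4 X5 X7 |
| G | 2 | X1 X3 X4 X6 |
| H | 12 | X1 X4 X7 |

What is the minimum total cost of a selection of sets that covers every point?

E, G together cover every point (E ∪ G = {X1, X2, X3, X4, X5, X6, X7}); total cost 6 + 2 = 8.
The greedy pick G, F, E costs 11; no covering selection beats 8.

8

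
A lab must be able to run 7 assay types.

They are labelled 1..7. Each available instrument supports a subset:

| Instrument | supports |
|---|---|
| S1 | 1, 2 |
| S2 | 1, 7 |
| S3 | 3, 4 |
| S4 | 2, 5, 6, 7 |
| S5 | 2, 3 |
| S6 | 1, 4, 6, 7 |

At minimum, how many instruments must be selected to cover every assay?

3

S3 and S4 and S6 together: S3 ∪ S4 ∪ S6 = {1, 2, 3, 4, 5, 6, 7} — every assay is covered.
Only S4 contains 5, so S4 is forced; the remaining 3 assays need at least 2 more instruments (each remaining instrument adds at most 2) — so at least 3 instruments are needed, and 3 is optimal.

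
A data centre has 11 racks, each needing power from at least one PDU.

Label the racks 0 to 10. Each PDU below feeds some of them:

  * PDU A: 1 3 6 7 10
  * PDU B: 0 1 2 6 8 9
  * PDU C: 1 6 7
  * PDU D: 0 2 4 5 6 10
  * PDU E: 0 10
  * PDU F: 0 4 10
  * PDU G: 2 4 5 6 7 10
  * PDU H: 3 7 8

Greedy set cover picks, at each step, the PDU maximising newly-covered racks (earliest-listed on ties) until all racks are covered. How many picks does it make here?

Greedy: pick B (covers 6 new) → pick G (covers 4 new) → pick A (covers 1 new). Total picks: 3.

3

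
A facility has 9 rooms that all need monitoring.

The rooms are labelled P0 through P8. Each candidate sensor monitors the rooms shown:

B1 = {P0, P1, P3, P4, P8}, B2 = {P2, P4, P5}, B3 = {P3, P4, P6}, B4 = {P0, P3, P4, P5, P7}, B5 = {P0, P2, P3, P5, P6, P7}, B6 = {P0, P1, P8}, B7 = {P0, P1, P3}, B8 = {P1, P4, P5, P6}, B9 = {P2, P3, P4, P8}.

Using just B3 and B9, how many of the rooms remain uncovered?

Union of B3, B9 = {P2, P3, P4, P6, P8}.
Not covered: P0, P1, P5, P7 — 4 rooms.

4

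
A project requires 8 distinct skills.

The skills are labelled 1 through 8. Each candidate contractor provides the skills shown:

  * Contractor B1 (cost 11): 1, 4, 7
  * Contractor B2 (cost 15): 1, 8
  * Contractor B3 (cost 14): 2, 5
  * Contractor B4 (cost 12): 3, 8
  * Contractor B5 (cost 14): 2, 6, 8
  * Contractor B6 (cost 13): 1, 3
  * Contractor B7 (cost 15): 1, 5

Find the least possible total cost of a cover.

B1, B3, B4, B5 together cover every skill (B1 ∪ B3 ∪ B4 ∪ B5 = {1, 2, 3, 4, 5, 6, 7, 8}); total cost 11 + 14 + 12 + 14 = 51.
No covering selection has total cost below 51.

51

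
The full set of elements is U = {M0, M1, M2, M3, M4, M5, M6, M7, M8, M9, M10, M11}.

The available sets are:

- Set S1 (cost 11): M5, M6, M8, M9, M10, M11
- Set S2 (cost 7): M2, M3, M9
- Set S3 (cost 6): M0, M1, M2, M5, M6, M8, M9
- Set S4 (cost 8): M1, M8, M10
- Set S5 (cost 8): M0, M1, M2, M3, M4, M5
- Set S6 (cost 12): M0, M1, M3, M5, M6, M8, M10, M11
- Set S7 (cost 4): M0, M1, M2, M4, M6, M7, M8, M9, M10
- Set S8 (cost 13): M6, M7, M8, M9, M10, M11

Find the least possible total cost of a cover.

S6, S7 together cover every element (S6 ∪ S7 = {M0, M1, M2, M3, M4, M5, M6, M7, M8, M9, M10, M11}); total cost 12 + 4 = 16.
The greedy pick S7, S5, S1 costs 23; no covering selection beats 16.

16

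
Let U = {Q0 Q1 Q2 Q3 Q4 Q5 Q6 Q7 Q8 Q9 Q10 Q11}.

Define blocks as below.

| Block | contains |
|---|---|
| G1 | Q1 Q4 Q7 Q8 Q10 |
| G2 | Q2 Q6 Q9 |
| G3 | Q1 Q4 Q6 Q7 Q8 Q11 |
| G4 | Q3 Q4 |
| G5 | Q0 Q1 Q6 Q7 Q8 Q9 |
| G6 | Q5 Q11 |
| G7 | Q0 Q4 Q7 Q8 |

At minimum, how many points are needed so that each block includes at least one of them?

H = {Q4, Q5, Q6} meets every block (each contains at least one member of H), and |H| = 3.
The blocks G2, G4, G6 are pairwise disjoint, so any hitting set needs a separate point for each — at least 3. Hence 3 is optimal.

3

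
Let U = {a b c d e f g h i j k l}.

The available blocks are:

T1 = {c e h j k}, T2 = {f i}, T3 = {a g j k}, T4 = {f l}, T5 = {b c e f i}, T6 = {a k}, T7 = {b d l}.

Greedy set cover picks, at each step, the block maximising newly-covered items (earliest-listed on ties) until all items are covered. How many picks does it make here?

4

Greedy: pick T1 (covers 5 new) → pick T5 (covers 3 new) → pick T3 (covers 2 new) → pick T7 (covers 2 new). Total picks: 4.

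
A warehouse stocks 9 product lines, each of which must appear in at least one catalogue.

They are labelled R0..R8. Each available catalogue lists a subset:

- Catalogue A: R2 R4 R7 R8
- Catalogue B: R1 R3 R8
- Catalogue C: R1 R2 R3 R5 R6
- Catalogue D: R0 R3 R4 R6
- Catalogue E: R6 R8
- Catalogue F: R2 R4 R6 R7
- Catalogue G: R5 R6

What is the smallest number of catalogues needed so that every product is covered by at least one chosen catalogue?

3

A and C and D together: A ∪ C ∪ D = {R0, R1, R2, R3, R4, R5, R6, R7, R8} — every product is covered.
Only D contains R0, so D is forced; the remaining 5 products need at least 2 more catalogues (each remaining catalogue adds at most 3) — so at least 3 catalogues are needed, and 3 is optimal.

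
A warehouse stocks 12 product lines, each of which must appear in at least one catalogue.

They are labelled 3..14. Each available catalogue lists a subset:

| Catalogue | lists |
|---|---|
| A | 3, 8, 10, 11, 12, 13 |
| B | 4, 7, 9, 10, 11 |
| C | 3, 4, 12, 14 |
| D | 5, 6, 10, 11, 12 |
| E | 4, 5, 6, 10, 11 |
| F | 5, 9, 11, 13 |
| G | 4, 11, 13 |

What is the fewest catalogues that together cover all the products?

4

Take {A, B, C, D}. Their union is {3, 4, 5, 6, 7, 8, 9, 10, 11, 12, 13, 14}, which is all 12 products.
No 3 of the 7 catalogues cover everything (all 35 combinations miss at least one product), so 4 is optimal.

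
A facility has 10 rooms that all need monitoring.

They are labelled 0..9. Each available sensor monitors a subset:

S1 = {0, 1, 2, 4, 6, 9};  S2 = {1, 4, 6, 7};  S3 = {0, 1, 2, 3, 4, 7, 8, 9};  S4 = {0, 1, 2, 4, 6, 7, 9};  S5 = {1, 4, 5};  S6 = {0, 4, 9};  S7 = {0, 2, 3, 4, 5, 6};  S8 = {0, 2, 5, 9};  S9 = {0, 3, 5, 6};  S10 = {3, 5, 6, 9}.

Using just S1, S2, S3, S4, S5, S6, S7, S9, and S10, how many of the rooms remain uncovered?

Union of S1, S2, S3, S4, S5, S6, S7, S9, S10 = {0, 1, 2, 3, 4, 5, 6, 7, 8, 9} — that's every room, so 0 are uncovered.

0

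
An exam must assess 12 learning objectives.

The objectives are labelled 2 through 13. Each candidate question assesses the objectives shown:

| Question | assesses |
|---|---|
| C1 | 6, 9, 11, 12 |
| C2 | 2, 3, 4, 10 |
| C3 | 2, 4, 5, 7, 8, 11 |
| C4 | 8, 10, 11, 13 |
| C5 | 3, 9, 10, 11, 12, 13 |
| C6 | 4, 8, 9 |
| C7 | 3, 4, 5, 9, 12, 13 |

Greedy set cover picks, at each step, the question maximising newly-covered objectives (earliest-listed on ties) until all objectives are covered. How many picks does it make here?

Greedy: pick C3 (covers 6 new) → pick C5 (covers 5 new) → pick C1 (covers 1 new). Total picks: 3.

3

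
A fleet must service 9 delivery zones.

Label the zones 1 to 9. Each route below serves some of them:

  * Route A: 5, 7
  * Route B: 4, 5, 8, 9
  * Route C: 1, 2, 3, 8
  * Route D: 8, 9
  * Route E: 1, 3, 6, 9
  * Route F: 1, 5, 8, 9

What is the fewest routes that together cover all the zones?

4

Take {A, B, C, E}. Their union is {1, 2, 3, 4, 5, 6, 7, 8, 9}, which is all 9 zones.
No 3 of the 6 routes cover everything (all 20 combinations miss at least one zone), so 4 is optimal.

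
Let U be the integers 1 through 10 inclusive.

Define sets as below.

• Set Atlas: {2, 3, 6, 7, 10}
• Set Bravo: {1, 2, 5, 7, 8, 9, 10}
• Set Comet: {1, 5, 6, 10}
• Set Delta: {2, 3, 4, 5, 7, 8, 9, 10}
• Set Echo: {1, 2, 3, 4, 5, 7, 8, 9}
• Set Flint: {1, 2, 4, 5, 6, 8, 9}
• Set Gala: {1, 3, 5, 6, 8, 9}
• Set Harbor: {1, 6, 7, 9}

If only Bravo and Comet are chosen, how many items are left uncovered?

2

Union of Bravo, Comet = {1, 2, 5, 6, 7, 8, 9, 10}.
Not covered: 3, 4 — 2 items.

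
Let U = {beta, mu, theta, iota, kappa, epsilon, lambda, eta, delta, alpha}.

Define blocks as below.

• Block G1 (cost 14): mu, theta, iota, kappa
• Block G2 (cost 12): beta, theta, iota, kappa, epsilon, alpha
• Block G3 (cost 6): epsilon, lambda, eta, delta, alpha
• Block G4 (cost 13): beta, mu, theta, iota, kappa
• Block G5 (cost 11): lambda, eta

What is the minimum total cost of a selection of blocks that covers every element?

19

G3, G4 together cover every element (G3 ∪ G4 = {beta, mu, theta, iota, kappa, epsilon, lambda, eta, delta, alpha}); total cost 6 + 13 = 19.
No covering selection has total cost below 19.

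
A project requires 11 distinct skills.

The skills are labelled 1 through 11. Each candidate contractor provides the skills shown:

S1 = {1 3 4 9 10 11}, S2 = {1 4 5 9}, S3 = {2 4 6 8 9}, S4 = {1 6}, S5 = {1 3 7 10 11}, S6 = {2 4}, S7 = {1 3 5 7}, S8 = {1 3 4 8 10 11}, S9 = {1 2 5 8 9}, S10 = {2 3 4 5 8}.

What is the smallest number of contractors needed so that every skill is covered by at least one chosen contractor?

Take {S3, S5, S7}. Their union is {1, 2, 3, 4, 5, 6, 7, 8, 9, 10, 11}, which is all 11 skills.
No 2 of the 10 contractors cover everything (all 45 combinations miss at least one skill), so 3 is optimal.

3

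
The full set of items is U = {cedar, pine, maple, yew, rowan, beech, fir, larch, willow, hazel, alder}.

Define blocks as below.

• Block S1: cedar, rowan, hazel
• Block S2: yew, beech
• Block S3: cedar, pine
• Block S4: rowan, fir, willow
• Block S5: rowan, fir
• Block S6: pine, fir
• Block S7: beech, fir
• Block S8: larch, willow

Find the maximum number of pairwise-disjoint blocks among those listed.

4

S2, S3, S5, S8 are pairwise disjoint (S2={yew,beech}; S3={cedar,pine}; S5={rowan,fir}; S8={larch,willow}).
Every remaining block overlaps one of these, and no 5 of the listed blocks are pairwise disjoint, so 4 is the maximum.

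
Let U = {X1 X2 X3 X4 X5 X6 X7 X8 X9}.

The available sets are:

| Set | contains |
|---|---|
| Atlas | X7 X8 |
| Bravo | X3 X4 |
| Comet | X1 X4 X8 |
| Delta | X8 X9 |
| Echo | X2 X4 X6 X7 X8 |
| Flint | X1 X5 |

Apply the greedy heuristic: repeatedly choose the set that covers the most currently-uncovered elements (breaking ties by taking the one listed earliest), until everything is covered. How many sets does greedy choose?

4

Greedy: pick Echo (covers 5 new) → pick Flint (covers 2 new) → pick Bravo (covers 1 new) → pick Delta (covers 1 new). Total picks: 4.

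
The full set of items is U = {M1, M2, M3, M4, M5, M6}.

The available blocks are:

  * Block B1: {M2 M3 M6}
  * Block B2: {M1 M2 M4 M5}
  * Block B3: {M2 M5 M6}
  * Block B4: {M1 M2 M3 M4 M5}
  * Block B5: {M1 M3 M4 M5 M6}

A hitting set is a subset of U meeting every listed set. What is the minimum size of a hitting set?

2

The 2 items {M2, M6} hit every block.
No single item lies in every block, so at least 2 are needed and 2 is optimal.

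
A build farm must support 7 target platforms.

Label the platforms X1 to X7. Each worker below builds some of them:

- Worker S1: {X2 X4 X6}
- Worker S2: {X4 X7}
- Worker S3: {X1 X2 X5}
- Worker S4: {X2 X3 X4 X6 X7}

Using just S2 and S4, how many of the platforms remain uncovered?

2

Union of S2, S4 = {X2, X3, X4, X6, X7}.
Not covered: X1, X5 — 2 platforms.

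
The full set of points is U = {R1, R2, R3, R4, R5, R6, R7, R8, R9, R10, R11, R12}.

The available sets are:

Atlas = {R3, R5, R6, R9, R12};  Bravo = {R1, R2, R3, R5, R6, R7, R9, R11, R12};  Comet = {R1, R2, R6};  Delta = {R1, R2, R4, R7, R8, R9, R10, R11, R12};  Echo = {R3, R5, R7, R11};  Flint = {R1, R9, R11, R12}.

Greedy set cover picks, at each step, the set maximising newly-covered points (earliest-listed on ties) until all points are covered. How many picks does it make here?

Greedy: pick Bravo (covers 9 new) → pick Delta (covers 3 new). Total picks: 2.

2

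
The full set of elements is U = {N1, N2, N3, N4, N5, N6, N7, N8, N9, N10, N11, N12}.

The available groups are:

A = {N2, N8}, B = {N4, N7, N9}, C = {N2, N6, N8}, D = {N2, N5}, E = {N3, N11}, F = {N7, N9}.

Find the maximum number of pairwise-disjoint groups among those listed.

3

C, E, F are pairwise disjoint (C={N2,N6,N8}; E={N3,N11}; F={N7,N9}).
Every remaining group overlaps one of these, and no 4 of the listed groups are pairwise disjoint, so 3 is the maximum.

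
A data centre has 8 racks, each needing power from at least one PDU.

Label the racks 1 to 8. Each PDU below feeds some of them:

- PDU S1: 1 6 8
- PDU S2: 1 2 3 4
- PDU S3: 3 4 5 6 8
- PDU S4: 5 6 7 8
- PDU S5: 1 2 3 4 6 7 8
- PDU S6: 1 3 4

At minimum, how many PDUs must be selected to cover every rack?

S4 and S5 together: S4 ∪ S5 = {1, 2, 3, 4, 5, 6, 7, 8} — every rack is covered.
No single PDU has all 8 racks (the largest, S5, has 7), so 2 is optimal.

2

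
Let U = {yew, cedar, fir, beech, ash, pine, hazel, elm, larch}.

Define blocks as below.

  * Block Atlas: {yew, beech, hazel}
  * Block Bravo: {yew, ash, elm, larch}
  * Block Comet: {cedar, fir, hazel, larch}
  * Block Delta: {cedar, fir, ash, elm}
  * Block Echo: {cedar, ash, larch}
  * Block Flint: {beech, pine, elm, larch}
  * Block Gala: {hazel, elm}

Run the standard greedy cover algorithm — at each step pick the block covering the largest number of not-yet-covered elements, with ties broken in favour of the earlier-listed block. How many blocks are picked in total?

Greedy: pick Bravo (covers 4 new) → pick Comet (covers 3 new) → pick Flint (covers 2 new). Total picks: 3.

3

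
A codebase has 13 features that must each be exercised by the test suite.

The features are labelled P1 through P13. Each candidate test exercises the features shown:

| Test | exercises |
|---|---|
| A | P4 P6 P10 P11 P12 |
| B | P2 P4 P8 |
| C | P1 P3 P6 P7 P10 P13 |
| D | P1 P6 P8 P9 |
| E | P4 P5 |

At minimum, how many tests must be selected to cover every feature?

A and B and C and D and E together: A ∪ B ∪ C ∪ D ∪ E = {P1, P2, P3, P4, P5, P6, P7, P8, P9, P10, P11, P12, P13} — every feature is covered.
No 4 of the 5 tests cover everything (all 5 combinations miss at least one feature), so 5 is optimal.

5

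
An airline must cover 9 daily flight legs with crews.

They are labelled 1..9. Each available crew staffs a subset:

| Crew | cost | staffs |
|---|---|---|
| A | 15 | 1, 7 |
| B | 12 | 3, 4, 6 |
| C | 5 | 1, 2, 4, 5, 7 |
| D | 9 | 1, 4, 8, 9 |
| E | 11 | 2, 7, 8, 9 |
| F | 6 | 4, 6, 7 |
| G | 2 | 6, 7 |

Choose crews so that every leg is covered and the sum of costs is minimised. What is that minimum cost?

26

B, C, D together cover every leg (B ∪ C ∪ D = {1, 2, 3, 4, 5, 6, 7, 8, 9}); total cost 12 + 5 + 9 = 26.
The greedy pick C, G, D, B costs 28; no covering selection beats 26.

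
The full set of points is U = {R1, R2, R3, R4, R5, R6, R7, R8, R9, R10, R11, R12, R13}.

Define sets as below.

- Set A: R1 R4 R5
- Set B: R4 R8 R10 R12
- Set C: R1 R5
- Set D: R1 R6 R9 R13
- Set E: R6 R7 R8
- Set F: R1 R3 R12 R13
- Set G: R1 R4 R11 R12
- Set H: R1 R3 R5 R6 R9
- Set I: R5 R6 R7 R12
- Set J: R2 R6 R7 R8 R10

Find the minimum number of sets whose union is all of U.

4

Take {D, G, H, J}. Their union is {R1, R2, R3, R4, R5, R6, R7, R8, R9, R10, R11, R12, R13}, which is all 13 points.
No 3 of the 10 sets cover everything (all 120 combinations miss at least one point), so 4 is optimal.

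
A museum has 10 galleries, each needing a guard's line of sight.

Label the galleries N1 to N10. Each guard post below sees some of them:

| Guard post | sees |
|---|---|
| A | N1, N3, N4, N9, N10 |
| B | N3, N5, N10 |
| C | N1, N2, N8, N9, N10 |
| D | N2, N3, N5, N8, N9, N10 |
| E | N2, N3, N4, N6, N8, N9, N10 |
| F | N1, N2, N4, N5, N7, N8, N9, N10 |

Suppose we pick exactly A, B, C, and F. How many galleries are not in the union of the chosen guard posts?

Union of A, B, C, F = {N1, N2, N3, N4, N5, N7, N8, N9, N10}.
Not covered: N6 — 1 gallery.

1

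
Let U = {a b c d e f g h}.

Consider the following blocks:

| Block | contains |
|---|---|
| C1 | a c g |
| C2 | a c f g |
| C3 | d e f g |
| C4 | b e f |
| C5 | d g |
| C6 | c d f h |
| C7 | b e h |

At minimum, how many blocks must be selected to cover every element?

3

C2, C6, and C7 cover everything between them: the union {a, b, c, d, e, f, g, h} is all of U.
No 2 of the 7 blocks cover everything (all 21 combinations miss at least one element), so 3 is optimal.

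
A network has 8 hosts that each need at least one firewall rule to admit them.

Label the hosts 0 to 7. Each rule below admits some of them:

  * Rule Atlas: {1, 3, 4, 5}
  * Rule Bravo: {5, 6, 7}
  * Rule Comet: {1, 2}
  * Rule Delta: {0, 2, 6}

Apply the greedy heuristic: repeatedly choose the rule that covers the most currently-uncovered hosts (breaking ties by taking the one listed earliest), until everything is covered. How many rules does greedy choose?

Greedy: pick Atlas (covers 4 new) → pick Delta (covers 3 new) → pick Bravo (covers 1 new). Total picks: 3.

3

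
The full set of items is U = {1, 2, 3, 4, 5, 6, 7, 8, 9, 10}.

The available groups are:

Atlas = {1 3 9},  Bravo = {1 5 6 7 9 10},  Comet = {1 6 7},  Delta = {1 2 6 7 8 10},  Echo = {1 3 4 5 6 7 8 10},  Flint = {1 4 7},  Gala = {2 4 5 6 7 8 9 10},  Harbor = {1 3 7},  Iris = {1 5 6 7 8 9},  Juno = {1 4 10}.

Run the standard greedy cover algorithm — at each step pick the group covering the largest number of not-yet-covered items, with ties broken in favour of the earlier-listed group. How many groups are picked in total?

2

Greedy: pick Echo (covers 8 new) → pick Gala (covers 2 new). Total picks: 2.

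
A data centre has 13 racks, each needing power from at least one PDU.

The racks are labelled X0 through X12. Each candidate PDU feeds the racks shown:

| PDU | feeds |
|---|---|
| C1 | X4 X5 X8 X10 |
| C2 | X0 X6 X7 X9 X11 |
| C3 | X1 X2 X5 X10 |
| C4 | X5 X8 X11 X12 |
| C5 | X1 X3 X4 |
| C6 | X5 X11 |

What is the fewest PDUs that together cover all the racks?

C2 and C3 and C4 and C5 together: C2 ∪ C3 ∪ C4 ∪ C5 = {X0, X1, X2, X3, X4, X5, X6, X7, X8, X9, X10, X11, X12} — every rack is covered.
Only C4 contains X12, so C4 is forced; the remaining 9 racks need at least 3 more PDUs (each remaining PDU adds at most 4) — so at least 4 PDUs are needed, and 4 is optimal.

4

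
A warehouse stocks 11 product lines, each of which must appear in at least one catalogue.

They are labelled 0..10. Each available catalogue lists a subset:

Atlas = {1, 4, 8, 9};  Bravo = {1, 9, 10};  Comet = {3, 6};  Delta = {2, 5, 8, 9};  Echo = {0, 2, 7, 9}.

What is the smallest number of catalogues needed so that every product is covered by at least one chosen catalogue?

Atlas and Bravo and Comet and Delta and Echo together: Atlas ∪ Bravo ∪ Comet ∪ Delta ∪ Echo = {0, 1, 2, 3, 4, 5, 6, 7, 8, 9, 10} — every product is covered.
Only Delta contains 5, so Delta is forced; the remaining 7 products need at least 4 more catalogues (each remaining catalogue adds at most 2) — so at least 5 catalogues are needed, and 5 is optimal.

5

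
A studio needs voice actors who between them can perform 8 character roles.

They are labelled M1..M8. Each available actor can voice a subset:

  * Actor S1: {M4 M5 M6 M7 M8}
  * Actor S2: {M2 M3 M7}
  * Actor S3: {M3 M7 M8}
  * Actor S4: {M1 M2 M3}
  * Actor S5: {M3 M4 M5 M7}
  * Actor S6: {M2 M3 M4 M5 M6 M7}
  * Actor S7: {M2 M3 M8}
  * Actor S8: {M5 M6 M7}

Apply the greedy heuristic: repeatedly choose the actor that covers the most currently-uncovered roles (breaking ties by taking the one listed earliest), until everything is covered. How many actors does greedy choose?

3

Greedy: pick S6 (covers 6 new) → pick S1 (covers 1 new) → pick S4 (covers 1 new). Total picks: 3.
(The true minimum cover uses only 2 actors, so greedy is not optimal here.)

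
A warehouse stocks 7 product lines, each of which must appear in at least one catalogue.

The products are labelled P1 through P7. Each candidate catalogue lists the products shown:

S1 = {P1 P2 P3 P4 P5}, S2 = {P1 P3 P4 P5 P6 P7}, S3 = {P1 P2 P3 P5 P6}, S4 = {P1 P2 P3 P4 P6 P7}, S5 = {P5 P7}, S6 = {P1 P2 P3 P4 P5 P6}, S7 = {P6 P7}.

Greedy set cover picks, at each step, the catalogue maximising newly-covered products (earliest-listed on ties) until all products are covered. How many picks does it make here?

2

Greedy: pick S2 (covers 6 new) → pick S1 (covers 1 new). Total picks: 2.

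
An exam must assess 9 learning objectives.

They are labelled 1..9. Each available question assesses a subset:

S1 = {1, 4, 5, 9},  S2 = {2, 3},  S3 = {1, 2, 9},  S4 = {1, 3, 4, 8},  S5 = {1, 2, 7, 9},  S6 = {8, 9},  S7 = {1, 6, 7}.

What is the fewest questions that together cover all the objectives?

4

Take {S1, S4, S5, S7}. Their union is {1, 2, 3, 4, 5, 6, 7, 8, 9}, which is all 9 objectives.
Only S1 contains 5, so S1 is forced; the remaining 5 objectives need at least 3 more questions (each remaining question adds at most 2) — so at least 4 questions are needed, and 4 is optimal.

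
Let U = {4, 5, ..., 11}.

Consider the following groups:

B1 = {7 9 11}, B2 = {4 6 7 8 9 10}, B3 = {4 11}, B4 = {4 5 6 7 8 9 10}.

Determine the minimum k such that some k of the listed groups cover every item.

B3 and B4 cover everything between them: the union {4, 5, 6, 7, 8, 9, 10, 11} is all of U.
No single group has all 8 items (the largest, B4, has 7), so 2 is optimal.

2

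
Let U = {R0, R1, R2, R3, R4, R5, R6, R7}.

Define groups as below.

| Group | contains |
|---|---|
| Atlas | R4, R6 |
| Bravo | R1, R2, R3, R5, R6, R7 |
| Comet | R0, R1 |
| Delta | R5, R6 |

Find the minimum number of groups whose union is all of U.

Atlas, Bravo, and Comet cover everything between them: the union {R0, R1, R2, R3, R4, R5, R6, R7} is all of U.
Only Comet contains R0, so Comet is forced; the remaining 6 items need at least 2 more groups (each remaining group adds at most 5) — so at least 3 groups are needed, and 3 is optimal.

3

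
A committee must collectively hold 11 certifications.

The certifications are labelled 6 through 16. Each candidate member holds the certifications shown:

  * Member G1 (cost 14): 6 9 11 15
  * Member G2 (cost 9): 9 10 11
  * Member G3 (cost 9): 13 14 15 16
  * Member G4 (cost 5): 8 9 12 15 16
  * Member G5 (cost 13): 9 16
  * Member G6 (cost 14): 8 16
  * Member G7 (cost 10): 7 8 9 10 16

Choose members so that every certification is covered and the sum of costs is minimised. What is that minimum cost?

G1, G3, G4, G7 together cover every certification (G1 ∪ G3 ∪ G4 ∪ G7 = {6, 7, 8, 9, 10, 11, 12, 13, 14, 15, 16}); total cost 14 + 9 + 5 + 10 = 38.
The greedy pick G4, G2, G3, G7, G1 costs 47; no covering selection beats 38.

38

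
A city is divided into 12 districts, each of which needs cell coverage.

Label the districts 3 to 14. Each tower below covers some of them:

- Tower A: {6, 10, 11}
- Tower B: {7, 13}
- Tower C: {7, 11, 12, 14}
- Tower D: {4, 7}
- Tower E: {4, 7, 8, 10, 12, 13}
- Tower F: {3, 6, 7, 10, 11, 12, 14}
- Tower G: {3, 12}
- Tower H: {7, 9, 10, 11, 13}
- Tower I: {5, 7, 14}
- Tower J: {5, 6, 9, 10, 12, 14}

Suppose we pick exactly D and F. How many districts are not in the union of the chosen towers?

4

Union of D, F = {3, 4, 6, 7, 10, 11, 12, 14}.
Not covered: 5, 8, 9, 13 — 4 districts.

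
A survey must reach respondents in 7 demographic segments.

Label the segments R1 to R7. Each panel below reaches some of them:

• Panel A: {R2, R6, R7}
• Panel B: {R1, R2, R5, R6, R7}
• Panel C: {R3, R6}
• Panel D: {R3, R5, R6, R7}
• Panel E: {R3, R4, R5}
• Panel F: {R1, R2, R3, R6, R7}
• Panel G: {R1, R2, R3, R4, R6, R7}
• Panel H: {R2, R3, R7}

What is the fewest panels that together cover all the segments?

2

Take {E, F}. Their union is {R1, R2, R3, R4, R5, R6, R7}, which is all 7 segments.
No single panel has all 7 segments (the largest, G, has 6), so 2 is optimal.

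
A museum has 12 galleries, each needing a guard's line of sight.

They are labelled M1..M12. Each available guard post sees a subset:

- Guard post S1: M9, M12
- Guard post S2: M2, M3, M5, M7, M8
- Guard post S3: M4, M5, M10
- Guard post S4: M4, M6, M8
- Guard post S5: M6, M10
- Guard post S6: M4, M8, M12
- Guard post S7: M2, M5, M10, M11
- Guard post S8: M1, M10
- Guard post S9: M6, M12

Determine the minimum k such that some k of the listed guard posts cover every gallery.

Take {S1, S2, S4, S7, S8}. Their union is {M1, M2, M3, M4, M5, M6, M7, M8, M9, M10, M11, M12}, which is all 12 galleries.
Only S2 contains M3, so S2 is forced; the remaining 7 galleries need at least 4 more guard posts (each remaining guard post adds at most 2) — so at least 5 guard posts are needed, and 5 is optimal.

5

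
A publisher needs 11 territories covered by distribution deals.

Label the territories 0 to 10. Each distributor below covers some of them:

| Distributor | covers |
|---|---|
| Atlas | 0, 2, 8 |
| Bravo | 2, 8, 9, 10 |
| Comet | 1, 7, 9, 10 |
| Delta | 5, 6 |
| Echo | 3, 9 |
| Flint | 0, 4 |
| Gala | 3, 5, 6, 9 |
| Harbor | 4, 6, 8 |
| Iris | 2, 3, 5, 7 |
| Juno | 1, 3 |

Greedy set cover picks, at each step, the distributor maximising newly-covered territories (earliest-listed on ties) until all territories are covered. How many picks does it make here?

Greedy: pick Bravo (covers 4 new) → pick Gala (covers 3 new) → pick Comet (covers 2 new) → pick Flint (covers 2 new). Total picks: 4.

4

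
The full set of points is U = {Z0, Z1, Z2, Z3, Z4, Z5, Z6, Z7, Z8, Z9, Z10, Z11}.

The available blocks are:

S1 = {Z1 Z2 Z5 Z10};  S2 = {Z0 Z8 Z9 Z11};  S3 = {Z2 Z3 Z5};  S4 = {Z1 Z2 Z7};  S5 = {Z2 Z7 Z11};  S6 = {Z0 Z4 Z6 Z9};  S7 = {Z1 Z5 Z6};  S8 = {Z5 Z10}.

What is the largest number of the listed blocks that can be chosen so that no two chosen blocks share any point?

3

S2, S4, S8 are pairwise disjoint (S2={Z0,Z8,Z9,Z11}; S4={Z1,Z2,Z7}; S8={Z5,Z10}).
Every remaining block overlaps one of these, and no 4 of the listed blocks are pairwise disjoint, so 3 is the maximum.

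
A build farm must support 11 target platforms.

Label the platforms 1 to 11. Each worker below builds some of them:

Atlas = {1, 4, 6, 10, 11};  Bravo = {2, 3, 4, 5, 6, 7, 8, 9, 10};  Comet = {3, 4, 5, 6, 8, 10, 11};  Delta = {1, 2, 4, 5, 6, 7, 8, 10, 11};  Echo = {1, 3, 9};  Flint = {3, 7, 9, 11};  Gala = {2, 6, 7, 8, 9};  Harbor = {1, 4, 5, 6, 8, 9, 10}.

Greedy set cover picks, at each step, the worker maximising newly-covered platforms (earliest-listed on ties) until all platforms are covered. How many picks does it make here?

2

Greedy: pick Bravo (covers 9 new) → pick Atlas (covers 2 new). Total picks: 2.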